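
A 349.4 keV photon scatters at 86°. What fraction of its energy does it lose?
0.3888 (or 38.88%)

Calculate initial and final photon energies:

Initial: E₀ = 349.4 keV → λ₀ = 3.5485 pm
Compton shift: Δλ = 2.2571 pm
Final wavelength: λ' = 5.8055 pm
Final energy: E' = 213.5616 keV

Fractional energy loss:
(E₀ - E')/E₀ = (349.4000 - 213.5616)/349.4000
= 135.8384/349.4000
= 0.3888
= 38.88%

(Intermediate values are shown rounded; full precision is carried through to the final answer.)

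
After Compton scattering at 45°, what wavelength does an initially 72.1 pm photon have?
72.8106 pm

Using the Compton formula: λ' = λ + λ_C(1 − cos θ)

For θ = 45°, cos θ = √2/2 (exact) ≈ 0.7071, so:
1 − cos 45° = 1 − (√2/2) ≈ 0.2929

Δλ = λ_C × 0.2929 = 2.4263 × 0.2929 = 0.7106 pm

λ' = 72.1 + 0.7106 = 72.8106 pm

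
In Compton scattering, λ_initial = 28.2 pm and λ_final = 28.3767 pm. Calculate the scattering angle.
22.00°

First find the wavelength shift:
Δλ = λ' - λ = 28.3767 - 28.2 = 0.1767 pm

Using Δλ = λ_C(1 - cos θ), with λ_C = h/(m_e·c) ≈ 2.42631024 pm:
cos θ = 1 - Δλ/λ_C
cos θ = 1 - 0.1767/2.42631024
cos θ = 0.927173

θ = arccos(0.927173)
θ = 22.00°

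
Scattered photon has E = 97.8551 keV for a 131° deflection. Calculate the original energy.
143.3000 keV

Convert final energy to wavelength (hc ≈ 1239.842 keV·pm):
λ' = hc/E' = 1239.842 / 97.8551 = 12.6702 pm

Calculate the Compton shift:
Δλ = λ_C(1 - cos(131°))
Δλ = 2.4263 × (1 - cos(131°))
Δλ = 4.0181 pm

Initial wavelength:
λ = λ' - Δλ = 12.6702 - 4.0181 = 8.6521 pm

Initial energy:
E = hc/λ = 1239.842 / 8.6521 = 143.3000 keV

(Intermediate values are shown rounded; full precision is carried through to the final answer.)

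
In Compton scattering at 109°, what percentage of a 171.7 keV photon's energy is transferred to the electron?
0.3082 (or 30.82%)

Calculate initial and final photon energies:

Initial: E₀ = 171.7 keV → λ₀ = 7.2210 pm
Compton shift: Δλ = 3.2162 pm
Final wavelength: λ' = 10.4372 pm
Final energy: E' = 118.7905 keV

Fractional energy loss:
(E₀ - E')/E₀ = (171.7000 - 118.7905)/171.7000
= 52.9095/171.7000
= 0.3082
= 30.82%

(Intermediate values are shown rounded; full precision is carried through to the final answer.)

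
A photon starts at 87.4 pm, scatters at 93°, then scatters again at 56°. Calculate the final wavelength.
91.0228 pm

Apply Compton shift twice:

First scattering at θ₁ = 93°:
Δλ₁ = λ_C(1 - cos(93°))
Δλ₁ = 2.4263 × 1.0523
Δλ₁ = 2.5533 pm

After first scattering:
λ₁ = 87.4 + 2.5533 = 89.9533 pm

Second scattering at θ₂ = 56°:
Δλ₂ = λ_C(1 - cos(56°))
Δλ₂ = 2.4263 × 0.4408
Δλ₂ = 1.0695 pm

Final wavelength:
λ₂ = 89.9533 + 1.0695 = 91.0228 pm

Total shift: Δλ_total = 2.5533 + 1.0695 = 3.6228 pm

(Intermediate values are shown rounded; full precision is carried through to the final answer.)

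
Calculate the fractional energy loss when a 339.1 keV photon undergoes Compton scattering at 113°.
0.4800 (or 48.00%)

Calculate initial and final photon energies:

Initial: E₀ = 339.1 keV → λ₀ = 3.6563 pm
Compton shift: Δλ = 3.3743 pm
Final wavelength: λ' = 7.0306 pm
Final energy: E' = 176.3489 keV

Fractional energy loss:
(E₀ - E')/E₀ = (339.1000 - 176.3489)/339.1000
= 162.7511/339.1000
= 0.4800
= 48.00%

(Intermediate values are shown rounded; full precision is carried through to the final answer.)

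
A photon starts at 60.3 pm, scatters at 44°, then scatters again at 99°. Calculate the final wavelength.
63.7868 pm

Apply Compton shift twice:

First scattering at θ₁ = 44°:
Δλ₁ = λ_C(1 - cos(44°))
Δλ₁ = 2.4263 × 0.2807
Δλ₁ = 0.6810 pm

After first scattering:
λ₁ = 60.3 + 0.6810 = 60.9810 pm

Second scattering at θ₂ = 99°:
Δλ₂ = λ_C(1 - cos(99°))
Δλ₂ = 2.4263 × 1.1564
Δλ₂ = 2.8059 pm

Final wavelength:
λ₂ = 60.9810 + 2.8059 = 63.7868 pm

Total shift: Δλ_total = 0.6810 + 2.8059 = 3.4868 pm

(Intermediate values are shown rounded; full precision is carried through to the final answer.)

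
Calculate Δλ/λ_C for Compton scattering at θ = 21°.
0.0664 λ_C

The Compton shift formula is:
Δλ = λ_C(1 - cos θ)

Dividing both sides by λ_C:
Δλ/λ_C = 1 - cos θ

For θ = 21°:
Δλ/λ_C = 1 - cos(21°)
Δλ/λ_C = 1 - 0.9336
Δλ/λ_C = 0.0664

This means the shift is 0.0664 × λ_C = 0.1612 pm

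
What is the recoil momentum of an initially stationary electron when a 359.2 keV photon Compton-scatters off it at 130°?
2.5841e-22 kg·m/s

The electron is initially at rest, so by conservation of momentum:
p⃗_e = p⃗₀ − p⃗'  (incident photon momentum minus scattered photon momentum)

Photon momentum magnitudes (p = h/λ = E/c):
λ₀ = hc/E₀ = 3.4517 pm → p₀ = h/λ₀ = 1.9197e-22 kg·m/s
Δλ = λ_C(1 − cos 130°) = 3.9859 pm
λ' = 7.4376 pm → p' = h/λ' = 8.9089e-23 kg·m/s

The scattered photon makes angle θ = 130° with the incident direction, so by the law of cosines:
|p⃗_e|² = p₀² + p'² − 2p₀p'cos θ
|p⃗_e|² = (1.9197e-22)² + (8.9089e-23)² − 2·1.9197e-22·8.9089e-23·cos(130°)
|p⃗_e| = 2.5841e-22 kg·m/s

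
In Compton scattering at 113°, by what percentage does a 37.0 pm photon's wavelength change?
9.1199%

Calculate the Compton shift:
Δλ = λ_C(1 - cos(113°))
Δλ = 2.4263 × (1 - cos(113°))
Δλ = 2.4263 × 1.3907
Δλ = 3.3743 pm

Percentage change:
(Δλ/λ₀) × 100 = (3.3743/37.0) × 100
= 9.1199%

(Intermediate values are shown rounded; full precision is carried through to the final answer.)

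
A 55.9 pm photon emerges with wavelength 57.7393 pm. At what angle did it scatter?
76.00°

First find the wavelength shift:
Δλ = λ' - λ = 57.7393 - 55.9 = 1.8393 pm

Using Δλ = λ_C(1 - cos θ), with λ_C = h/(m_e·c) ≈ 2.42631024 pm:
cos θ = 1 - Δλ/λ_C
cos θ = 1 - 1.8393/2.42631024
cos θ = 0.241935

θ = arccos(0.241935)
θ = 76.00°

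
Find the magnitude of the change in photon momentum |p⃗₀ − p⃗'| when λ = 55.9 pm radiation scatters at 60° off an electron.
1.1730e-23 kg·m/s

Photon momentum magnitude is p = h/λ.

Initial momentum:
p₀ = h/λ = 6.6261e-34/5.5900e-11 = 1.1853e-23 kg·m/s

After scattering:
λ' = λ + Δλ = 55.9 + 1.2132 = 57.1132 pm
p' = h/λ' = 6.6261e-34/5.7113e-11 = 1.1602e-23 kg·m/s

Momentum is a vector; the scattered photon's direction makes angle θ = 60° with the incident direction. The magnitude of the vector change Δp⃗ = p⃗₀ − p⃗' is found from the law of cosines:
|Δp⃗|² = p₀² + p'² − 2p₀p'cos θ
|Δp⃗|² = (1.1853e-23)² + (1.1602e-23)² − 2·1.1853e-23·1.1602e-23·cos(60°)
|Δp⃗| = 1.1730e-23 kg·m/s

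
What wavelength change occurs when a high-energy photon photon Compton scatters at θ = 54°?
1.0002 pm

Using the Compton scattering formula:
Δλ = λ_C(1 - cos θ)

where λ_C = h/(m_e·c) ≈ 2.4263 pm is the Compton wavelength of an electron.

For θ = 54°:
cos(54°) = 0.5878
1 - cos(54°) = 0.4122

Δλ = 2.4263 × 0.4122
Δλ = 1.0002 pm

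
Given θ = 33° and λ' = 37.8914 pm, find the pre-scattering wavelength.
37.5000 pm

From λ' = λ + Δλ, we have λ = λ' - Δλ

First calculate the Compton shift:
Δλ = λ_C(1 - cos θ)
Δλ = 2.4263 × (1 - cos(33°))
Δλ = 2.4263 × 0.1613
Δλ = 0.3914 pm

Initial wavelength:
λ = λ' - Δλ
λ = 37.8914 - 0.3914
λ = 37.5000 pm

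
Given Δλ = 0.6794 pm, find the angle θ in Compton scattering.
43.95°

From the Compton formula Δλ = λ_C(1 - cos θ), we can solve for θ:

cos θ = 1 - Δλ/λ_C

Given:
- Δλ = 0.6794 pm
- λ_C = h/(m_e·c) ≈ 2.42631024 pm

cos θ = 1 - 0.6794/2.42631024
cos θ = 1 - 0.280014
cos θ = 0.719986

θ = arccos(0.719986)
θ = 43.95°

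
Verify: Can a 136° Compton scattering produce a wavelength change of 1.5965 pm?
No, inconsistent

Calculate the expected shift for θ = 136°:

Δλ_expected = λ_C(1 - cos(136°))
Δλ_expected = 2.4263 × (1 - cos(136°))
Δλ_expected = 2.4263 × 1.7193
Δλ_expected = 4.1717 pm

Given shift: 1.5965 pm
Expected shift: 4.1717 pm
Difference: 2.5752 pm

The values do not match. The given shift corresponds to θ ≈ 70.0°, not 136°.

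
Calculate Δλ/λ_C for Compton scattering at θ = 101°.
1.1908 λ_C

The Compton shift formula is:
Δλ = λ_C(1 - cos θ)

Dividing both sides by λ_C:
Δλ/λ_C = 1 - cos θ

For θ = 101°:
Δλ/λ_C = 1 - cos(101°)
Δλ/λ_C = 1 - -0.1908
Δλ/λ_C = 1.1908

This means the shift is 1.1908 × λ_C = 2.8893 pm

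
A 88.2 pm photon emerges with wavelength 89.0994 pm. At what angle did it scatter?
51.00°

First find the wavelength shift:
Δλ = λ' - λ = 89.0994 - 88.2 = 0.8994 pm

Using Δλ = λ_C(1 - cos θ), with λ_C = h/(m_e·c) ≈ 2.42631024 pm:
cos θ = 1 - Δλ/λ_C
cos θ = 1 - 0.8994/2.42631024
cos θ = 0.629314

θ = arccos(0.629314)
θ = 51.00°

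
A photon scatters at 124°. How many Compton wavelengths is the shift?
1.5592 λ_C

The Compton shift formula is:
Δλ = λ_C(1 - cos θ)

Dividing both sides by λ_C:
Δλ/λ_C = 1 - cos θ

For θ = 124°:
Δλ/λ_C = 1 - cos(124°)
Δλ/λ_C = 1 - -0.5592
Δλ/λ_C = 1.5592

This means the shift is 1.5592 × λ_C = 3.7831 pm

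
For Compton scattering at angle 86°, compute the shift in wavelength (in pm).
2.2571 pm

Using the Compton scattering formula:
Δλ = λ_C(1 - cos θ)

where λ_C = h/(m_e·c) ≈ 2.4263 pm is the Compton wavelength of an electron.

For θ = 86°:
cos(86°) = 0.0698
1 - cos(86°) = 0.9302

Δλ = 2.4263 × 0.9302
Δλ = 2.2571 pm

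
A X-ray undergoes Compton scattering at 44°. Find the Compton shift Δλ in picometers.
0.6810 pm

Using the Compton scattering formula:
Δλ = λ_C(1 - cos θ)

where λ_C = h/(m_e·c) ≈ 2.4263 pm is the Compton wavelength of an electron.

For θ = 44°:
cos(44°) = 0.7193
1 - cos(44°) = 0.2807

Δλ = 2.4263 × 0.2807
Δλ = 0.6810 pm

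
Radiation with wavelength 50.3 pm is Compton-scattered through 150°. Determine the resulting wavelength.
54.8276 pm

Using the Compton scattering formula:
λ' = λ + Δλ = λ + λ_C(1 - cos θ)

Given:
- Initial wavelength λ = 50.3 pm
- Scattering angle θ = 150°
- Compton wavelength λ_C ≈ 2.4263 pm

Calculate the shift:
Δλ = 2.4263 × (1 - cos(150°))
Δλ = 2.4263 × 1.8660
Δλ = 4.5276 pm

Final wavelength:
λ' = 50.3 + 4.5276 = 54.8276 pm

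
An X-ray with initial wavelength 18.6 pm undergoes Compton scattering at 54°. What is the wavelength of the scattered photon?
19.6002 pm

Using the Compton scattering formula:
λ' = λ + Δλ = λ + λ_C(1 - cos θ)

Given:
- Initial wavelength λ = 18.6 pm
- Scattering angle θ = 54°
- Compton wavelength λ_C ≈ 2.4263 pm

Calculate the shift:
Δλ = 2.4263 × (1 - cos(54°))
Δλ = 2.4263 × 0.4122
Δλ = 1.0002 pm

Final wavelength:
λ' = 18.6 + 1.0002 = 19.6002 pm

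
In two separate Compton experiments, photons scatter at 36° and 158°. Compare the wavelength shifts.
158° produces the larger shift by a factor of 10.091

Calculate both shifts using Δλ = λ_C(1 - cos θ):

For θ₁ = 36°:
Δλ₁ = 2.4263 × (1 - cos(36°))
Δλ₁ = 2.4263 × 0.1910
Δλ₁ = 0.4634 pm

For θ₂ = 158°:
Δλ₂ = 2.4263 × (1 - cos(158°))
Δλ₂ = 2.4263 × 1.9272
Δλ₂ = 4.6759 pm

The 158° angle produces the larger shift.
Ratio: 4.6759/0.4634 = 10.091

(Intermediate values are shown rounded; full precision is carried through to the final answer.)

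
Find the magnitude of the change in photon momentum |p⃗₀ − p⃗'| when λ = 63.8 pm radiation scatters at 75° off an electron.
1.2474e-23 kg·m/s

Photon momentum magnitude is p = h/λ.

Initial momentum:
p₀ = h/λ = 6.6261e-34/6.3800e-11 = 1.0386e-23 kg·m/s

After scattering:
λ' = λ + Δλ = 63.8 + 1.7983 = 65.5983 pm
p' = h/λ' = 6.6261e-34/6.5598e-11 = 1.0101e-23 kg·m/s

Momentum is a vector; the scattered photon's direction makes angle θ = 75° with the incident direction. The magnitude of the vector change Δp⃗ = p⃗₀ − p⃗' is found from the law of cosines:
|Δp⃗|² = p₀² + p'² − 2p₀p'cos θ
|Δp⃗|² = (1.0386e-23)² + (1.0101e-23)² − 2·1.0386e-23·1.0101e-23·cos(75°)
|Δp⃗| = 1.2474e-23 kg·m/s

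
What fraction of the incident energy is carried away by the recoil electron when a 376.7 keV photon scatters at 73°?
0.3428 (or 34.28%)

Calculate initial and final photon energies:

Initial: E₀ = 376.7 keV → λ₀ = 3.2913 pm
Compton shift: Δλ = 1.7169 pm
Final wavelength: λ' = 5.0083 pm
Final energy: E' = 247.5599 keV

Fractional energy loss:
(E₀ - E')/E₀ = (376.7000 - 247.5599)/376.7000
= 129.1401/376.7000
= 0.3428
= 34.28%

(Intermediate values are shown rounded; full precision is carried through to the final answer.)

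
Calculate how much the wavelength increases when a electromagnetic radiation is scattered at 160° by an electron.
4.7063 pm

Using the Compton scattering formula:
Δλ = λ_C(1 - cos θ)

where λ_C = h/(m_e·c) ≈ 2.4263 pm is the Compton wavelength of an electron.

For θ = 160°:
cos(160°) = -0.9397
1 - cos(160°) = 1.9397

Δλ = 2.4263 × 1.9397
Δλ = 4.7063 pm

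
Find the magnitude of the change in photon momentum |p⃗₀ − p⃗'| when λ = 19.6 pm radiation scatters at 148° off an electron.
5.8969e-23 kg·m/s

Photon momentum magnitude is p = h/λ.

Initial momentum:
p₀ = h/λ = 6.6261e-34/1.9600e-11 = 3.3806e-23 kg·m/s

After scattering:
λ' = λ + Δλ = 19.6 + 4.4839 = 24.0839 pm
p' = h/λ' = 6.6261e-34/2.4084e-11 = 2.7512e-23 kg·m/s

Momentum is a vector; the scattered photon's direction makes angle θ = 148° with the incident direction. The magnitude of the vector change Δp⃗ = p⃗₀ − p⃗' is found from the law of cosines:
|Δp⃗|² = p₀² + p'² − 2p₀p'cos θ
|Δp⃗|² = (3.3806e-23)² + (2.7512e-23)² − 2·3.3806e-23·2.7512e-23·cos(148°)
|Δp⃗| = 5.8969e-23 kg·m/s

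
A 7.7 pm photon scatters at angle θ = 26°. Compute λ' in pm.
7.9456 pm

Using the Compton scattering formula:
λ' = λ + Δλ = λ + λ_C(1 - cos θ)

Given:
- Initial wavelength λ = 7.7 pm
- Scattering angle θ = 26°
- Compton wavelength λ_C ≈ 2.4263 pm

Calculate the shift:
Δλ = 2.4263 × (1 - cos(26°))
Δλ = 2.4263 × 0.1012
Δλ = 0.2456 pm

Final wavelength:
λ' = 7.7 + 0.2456 = 7.9456 pm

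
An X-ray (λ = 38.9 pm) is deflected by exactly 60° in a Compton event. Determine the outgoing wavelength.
40.1132 pm

Using the Compton formula: λ' = λ + λ_C(1 − cos θ)

For θ = 60°, cos θ = 1/2 (exact) = 0.5000, so:
1 − cos 60° = 1 − (1/2) = 0.5000

Δλ = λ_C × 0.5000 = 2.4263 × 0.5000 = 1.2132 pm

λ' = 38.9 + 1.2132 = 40.1132 pm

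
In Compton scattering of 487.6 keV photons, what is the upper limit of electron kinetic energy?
319.9488 keV

Maximum energy transfer occurs at θ = 180° (backscattering).

Initial photon: E₀ = 487.6 keV → λ₀ = 2.5427 pm

Maximum Compton shift (at 180°):
Δλ_max = 2λ_C = 2 × 2.4263 = 4.8526 pm

Final wavelength:
λ' = 2.5427 + 4.8526 = 7.3954 pm

Minimum photon energy (maximum energy to electron):
E'_min = hc/λ' = 167.6512 keV

Maximum electron kinetic energy:
K_max = E₀ - E'_min = 487.6000 - 167.6512 = 319.9488 keV

(Intermediate values are shown rounded; full precision is carried through to the final answer.)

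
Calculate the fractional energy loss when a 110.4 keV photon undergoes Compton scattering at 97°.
0.1951 (or 19.51%)

Calculate initial and final photon energies:

Initial: E₀ = 110.4 keV → λ₀ = 11.2305 pm
Compton shift: Δλ = 2.7220 pm
Final wavelength: λ' = 13.9525 pm
Final energy: E' = 88.8619 keV

Fractional energy loss:
(E₀ - E')/E₀ = (110.4000 - 88.8619)/110.4000
= 21.5381/110.4000
= 0.1951
= 19.51%

(Intermediate values are shown rounded; full precision is carried through to the final answer.)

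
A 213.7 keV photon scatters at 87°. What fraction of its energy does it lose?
0.2838 (or 28.38%)

Calculate initial and final photon energies:

Initial: E₀ = 213.7 keV → λ₀ = 5.8018 pm
Compton shift: Δλ = 2.2993 pm
Final wavelength: λ' = 8.1011 pm
Final energy: E' = 153.0459 keV

Fractional energy loss:
(E₀ - E')/E₀ = (213.7000 - 153.0459)/213.7000
= 60.6541/213.7000
= 0.2838
= 28.38%

(Intermediate values are shown rounded; full precision is carried through to the final answer.)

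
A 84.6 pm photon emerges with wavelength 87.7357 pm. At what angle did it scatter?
107.00°

First find the wavelength shift:
Δλ = λ' - λ = 87.7357 - 84.6 = 3.1357 pm

Using Δλ = λ_C(1 - cos θ), with λ_C = h/(m_e·c) ≈ 2.42631024 pm:
cos θ = 1 - Δλ/λ_C
cos θ = 1 - 3.1357/2.42631024
cos θ = -0.292374

θ = arccos(-0.292374)
θ = 107.00°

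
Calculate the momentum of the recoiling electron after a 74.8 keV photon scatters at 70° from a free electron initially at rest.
4.3938e-23 kg·m/s

The electron is initially at rest, so by conservation of momentum:
p⃗_e = p⃗₀ − p⃗'  (incident photon momentum minus scattered photon momentum)

Photon momentum magnitudes (p = h/λ = E/c):
λ₀ = hc/E₀ = 16.5754 pm → p₀ = h/λ₀ = 3.9975e-23 kg·m/s
Δλ = λ_C(1 − cos 70°) = 1.5965 pm
λ' = 18.1719 pm → p' = h/λ' = 3.6463e-23 kg·m/s

The scattered photon makes angle θ = 70° with the incident direction, so by the law of cosines:
|p⃗_e|² = p₀² + p'² − 2p₀p'cos θ
|p⃗_e|² = (3.9975e-23)² + (3.6463e-23)² − 2·3.9975e-23·3.6463e-23·cos(70°)
|p⃗_e| = 4.3938e-23 kg·m/s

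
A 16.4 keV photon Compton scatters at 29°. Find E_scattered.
16.3343 keV

First convert energy to wavelength:
λ = hc/E, with hc ≈ 1239.842 keV·pm (i.e. 1239.842 eV·nm)

For E = 16.4 keV = 16400 eV:
λ = 1239.842 keV·pm / 16.4 keV
λ = 75.6001 pm

Calculate the Compton shift:
Δλ = λ_C(1 - cos(29°)) = 2.4263 × 0.1254
Δλ = 0.3042 pm

Final wavelength:
λ' = 75.6001 + 0.3042 = 75.9043 pm

Final energy:
E' = hc/λ' = 1239.842 / 75.9043 = 16.3343 keV

(Intermediate values are shown rounded; full precision is carried through to the final answer.)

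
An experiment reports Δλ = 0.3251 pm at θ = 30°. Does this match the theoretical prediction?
Yes, consistent

Calculate the expected shift for θ = 30°:

Δλ_expected = λ_C(1 - cos(30°))
Δλ_expected = 2.4263 × (1 - cos(30°))
Δλ_expected = 2.4263 × 0.1340
Δλ_expected = 0.3251 pm

Given shift: 0.3251 pm
Expected shift: 0.3251 pm
Difference: 0.0000 pm

The values match. This is consistent with Compton scattering at the stated angle.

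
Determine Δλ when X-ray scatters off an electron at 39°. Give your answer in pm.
0.5407 pm

Using the Compton scattering formula:
Δλ = λ_C(1 - cos θ)

where λ_C = h/(m_e·c) ≈ 2.4263 pm is the Compton wavelength of an electron.

For θ = 39°:
cos(39°) = 0.7771
1 - cos(39°) = 0.2229

Δλ = 2.4263 × 0.2229
Δλ = 0.5407 pm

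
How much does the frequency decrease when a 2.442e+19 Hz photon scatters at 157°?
6.719e+18 Hz (decrease)

Convert frequency to wavelength (c = 299792458 m/s):
λ₀ = c/f₀ = 299792458/2.442e+19 = 1.2276513e-11 m = 12.2765 pm

Calculate Compton shift:
Δλ = λ_C(1 - cos(157°)) = 4.6597 pm

Final wavelength:
λ' = λ₀ + Δλ = 12.2765 + 4.6597 = 16.9363 pm

Final frequency:
f' = c/λ' = 299792458/1.6936254e-11 = 1.7701226e+19 Hz

Frequency shift (decrease):
Δf = f₀ - f' = 2.442e+19 - 1.7701226e+19 = 6.719e+18 Hz

(Intermediate values are shown rounded; full precision is carried through to the final answer.)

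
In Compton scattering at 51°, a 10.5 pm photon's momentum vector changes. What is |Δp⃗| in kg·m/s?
5.2385e-23 kg·m/s

Photon momentum magnitude is p = h/λ.

Initial momentum:
p₀ = h/λ = 6.6261e-34/1.0500e-11 = 6.3105e-23 kg·m/s

After scattering:
λ' = λ + Δλ = 10.5 + 0.8994 = 11.3994 pm
p' = h/λ' = 6.6261e-34/1.1399e-11 = 5.8127e-23 kg·m/s

Momentum is a vector; the scattered photon's direction makes angle θ = 51° with the incident direction. The magnitude of the vector change Δp⃗ = p⃗₀ − p⃗' is found from the law of cosines:
|Δp⃗|² = p₀² + p'² − 2p₀p'cos θ
|Δp⃗|² = (6.3105e-23)² + (5.8127e-23)² − 2·6.3105e-23·5.8127e-23·cos(51°)
|Δp⃗| = 5.2385e-23 kg·m/s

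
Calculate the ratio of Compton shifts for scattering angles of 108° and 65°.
108° produces the larger shift by a factor of 2.267

Calculate both shifts using Δλ = λ_C(1 - cos θ):

For θ₁ = 65°:
Δλ₁ = 2.4263 × (1 - cos(65°))
Δλ₁ = 2.4263 × 0.5774
Δλ₁ = 1.4009 pm

For θ₂ = 108°:
Δλ₂ = 2.4263 × (1 - cos(108°))
Δλ₂ = 2.4263 × 1.3090
Δλ₂ = 3.1761 pm

The 108° angle produces the larger shift.
Ratio: 3.1761/1.4009 = 2.267

(Intermediate values are shown rounded; full precision is carried through to the final answer.)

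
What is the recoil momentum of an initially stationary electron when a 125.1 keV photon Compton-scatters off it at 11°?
1.2791e-23 kg·m/s

The electron is initially at rest, so by conservation of momentum:
p⃗_e = p⃗₀ − p⃗'  (incident photon momentum minus scattered photon momentum)

Photon momentum magnitudes (p = h/λ = E/c):
λ₀ = hc/E₀ = 9.9108 pm → p₀ = h/λ₀ = 6.6857e-23 kg·m/s
Δλ = λ_C(1 − cos 11°) = 0.0446 pm
λ' = 9.9554 pm → p' = h/λ' = 6.6558e-23 kg·m/s

The scattered photon makes angle θ = 11° with the incident direction, so by the law of cosines:
|p⃗_e|² = p₀² + p'² − 2p₀p'cos θ
|p⃗_e|² = (6.6857e-23)² + (6.6558e-23)² − 2·6.6857e-23·6.6558e-23·cos(11°)
|p⃗_e| = 1.2791e-23 kg·m/s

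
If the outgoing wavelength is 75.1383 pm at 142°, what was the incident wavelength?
70.8000 pm

From λ' = λ + Δλ, we have λ = λ' - Δλ

First calculate the Compton shift:
Δλ = λ_C(1 - cos θ)
Δλ = 2.4263 × (1 - cos(142°))
Δλ = 2.4263 × 1.7880
Δλ = 4.3383 pm

Initial wavelength:
λ = λ' - Δλ
λ = 75.1383 - 4.3383
λ = 70.8000 pm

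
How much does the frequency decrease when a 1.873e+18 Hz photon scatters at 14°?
8.430e+14 Hz (decrease)

Convert frequency to wavelength (c = 299792458 m/s):
λ₀ = c/f₀ = 299792458/1.873e+18 = 1.6006004e-10 m = 160.0600 pm

Calculate Compton shift:
Δλ = λ_C(1 - cos(14°)) = 0.0721 pm

Final wavelength:
λ' = λ₀ + Δλ = 160.0600 + 0.0721 = 160.1321 pm

Final frequency:
f' = c/λ' = 299792458/1.6013211e-10 = 1.8721570e+18 Hz

Frequency shift (decrease):
Δf = f₀ - f' = 1.873e+18 - 1.8721570e+18 = 8.430e+14 Hz

(Intermediate values are shown rounded; full precision is carried through to the final answer.)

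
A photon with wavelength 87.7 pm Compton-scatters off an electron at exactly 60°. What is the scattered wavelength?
88.9132 pm

Using the Compton formula: λ' = λ + λ_C(1 − cos θ)

For θ = 60°, cos θ = 1/2 (exact) = 0.5000, so:
1 − cos 60° = 1 − (1/2) = 0.5000

Δλ = λ_C × 0.5000 = 2.4263 × 0.5000 = 1.2132 pm

λ' = 87.7 + 1.2132 = 88.9132 pm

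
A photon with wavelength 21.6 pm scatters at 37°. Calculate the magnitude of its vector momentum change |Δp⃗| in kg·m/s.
1.9263e-23 kg·m/s

Photon momentum magnitude is p = h/λ.

Initial momentum:
p₀ = h/λ = 6.6261e-34/2.1600e-11 = 3.0676e-23 kg·m/s

After scattering:
λ' = λ + Δλ = 21.6 + 0.4886 = 22.0886 pm
p' = h/λ' = 6.6261e-34/2.2089e-11 = 2.9998e-23 kg·m/s

Momentum is a vector; the scattered photon's direction makes angle θ = 37° with the incident direction. The magnitude of the vector change Δp⃗ = p⃗₀ − p⃗' is found from the law of cosines:
|Δp⃗|² = p₀² + p'² − 2p₀p'cos θ
|Δp⃗|² = (3.0676e-23)² + (2.9998e-23)² − 2·3.0676e-23·2.9998e-23·cos(37°)
|Δp⃗| = 1.9263e-23 kg·m/s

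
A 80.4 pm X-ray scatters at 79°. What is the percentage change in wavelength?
2.4420%

Calculate the Compton shift:
Δλ = λ_C(1 - cos(79°))
Δλ = 2.4263 × (1 - cos(79°))
Δλ = 2.4263 × 0.8092
Δλ = 1.9633 pm

Percentage change:
(Δλ/λ₀) × 100 = (1.9633/80.4) × 100
= 2.4420%

(Intermediate values are shown rounded; full precision is carried through to the final answer.)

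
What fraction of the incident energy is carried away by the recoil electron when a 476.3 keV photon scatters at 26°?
0.0862 (or 8.62%)

Calculate initial and final photon energies:

Initial: E₀ = 476.3 keV → λ₀ = 2.6031 pm
Compton shift: Δλ = 0.2456 pm
Final wavelength: λ' = 2.8486 pm
Final energy: E' = 435.2420 keV

Fractional energy loss:
(E₀ - E')/E₀ = (476.3000 - 435.2420)/476.3000
= 41.0580/476.3000
= 0.0862
= 8.62%

(Intermediate values are shown rounded; full precision is carried through to the final answer.)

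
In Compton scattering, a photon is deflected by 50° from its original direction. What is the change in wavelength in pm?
0.8667 pm

Using the Compton scattering formula:
Δλ = λ_C(1 - cos θ)

where λ_C = h/(m_e·c) ≈ 2.4263 pm is the Compton wavelength of an electron.

For θ = 50°:
cos(50°) = 0.6428
1 - cos(50°) = 0.3572

Δλ = 2.4263 × 0.3572
Δλ = 0.8667 pm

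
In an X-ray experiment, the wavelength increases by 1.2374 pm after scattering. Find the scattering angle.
60.66°

From the Compton formula Δλ = λ_C(1 - cos θ), we can solve for θ:

cos θ = 1 - Δλ/λ_C

Given:
- Δλ = 1.2374 pm
- λ_C = h/(m_e·c) ≈ 2.42631024 pm

cos θ = 1 - 1.2374/2.42631024
cos θ = 1 - 0.509992
cos θ = 0.490008

θ = arccos(0.490008)
θ = 60.66°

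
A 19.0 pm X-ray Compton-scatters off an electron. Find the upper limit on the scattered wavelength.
23.8526 pm (at θ = 180°)

The Compton shift is Δλ = λ_C(1 − cos θ).

Since cos θ ranges from −1 to 1, the factor (1 − cos θ) ranges from 0 to 2; the maximum shift occurs at θ = 180° (backscattering):
Δλ_max = 2λ_C = 2 × 2.4263 pm = 4.8526 pm

Maximum scattered wavelength:
λ'_max = λ₀ + Δλ_max = 19.0 + 4.8526 = 23.8526 pm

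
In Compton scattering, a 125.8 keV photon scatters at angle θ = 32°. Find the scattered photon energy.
121.2637 keV

First convert energy to wavelength:
λ = hc/E, with hc ≈ 1239.842 keV·pm (i.e. 1239.842 eV·nm)

For E = 125.8 keV = 125800 eV:
λ = 1239.842 keV·pm / 125.8 keV
λ = 9.8557 pm

Calculate the Compton shift:
Δλ = λ_C(1 - cos(32°)) = 2.4263 × 0.1520
Δλ = 0.3687 pm

Final wavelength:
λ' = 9.8557 + 0.3687 = 10.2243 pm

Final energy:
E' = hc/λ' = 1239.842 / 10.2243 = 121.2637 keV

(Intermediate values are shown rounded; full precision is carried through to the final answer.)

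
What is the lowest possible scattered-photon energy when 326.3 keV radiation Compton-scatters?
143.2959 keV (at θ = 180°)

The scattered photon has minimum energy when its wavelength is maximum, i.e., when the Compton shift Δλ = λ_C(1 − cos θ) is maximum. This occurs at θ = 180° (backscattering), giving Δλ_max = 2λ_C = 4.8526 pm.

Initial wavelength: λ₀ = hc/E₀ = 3.7997 pm
Maximum final wavelength: λ'_max = λ₀ + 2λ_C = 3.7997 + 4.8526 = 8.6523 pm
Minimum final energy: E'_min = hc/λ'_max = 143.2959 keV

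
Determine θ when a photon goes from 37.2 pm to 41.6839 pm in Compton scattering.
148.00°

First find the wavelength shift:
Δλ = λ' - λ = 41.6839 - 37.2 = 4.4839 pm

Using Δλ = λ_C(1 - cos θ), with λ_C = h/(m_e·c) ≈ 2.42631024 pm:
cos θ = 1 - Δλ/λ_C
cos θ = 1 - 4.4839/2.42631024
cos θ = -0.848032

θ = arccos(-0.848032)
θ = 148.00°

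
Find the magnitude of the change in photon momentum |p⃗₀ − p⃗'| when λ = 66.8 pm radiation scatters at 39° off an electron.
6.5961e-24 kg·m/s

Photon momentum magnitude is p = h/λ.

Initial momentum:
p₀ = h/λ = 6.6261e-34/6.6800e-11 = 9.9193e-24 kg·m/s

After scattering:
λ' = λ + Δλ = 66.8 + 0.5407 = 67.3407 pm
p' = h/λ' = 6.6261e-34/6.7341e-11 = 9.8396e-24 kg·m/s

Momentum is a vector; the scattered photon's direction makes angle θ = 39° with the incident direction. The magnitude of the vector change Δp⃗ = p⃗₀ − p⃗' is found from the law of cosines:
|Δp⃗|² = p₀² + p'² − 2p₀p'cos θ
|Δp⃗|² = (9.9193e-24)² + (9.8396e-24)² − 2·9.9193e-24·9.8396e-24·cos(39°)
|Δp⃗| = 6.5961e-24 kg·m/s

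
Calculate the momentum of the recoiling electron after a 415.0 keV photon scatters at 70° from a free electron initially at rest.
2.1944e-22 kg·m/s

The electron is initially at rest, so by conservation of momentum:
p⃗_e = p⃗₀ − p⃗'  (incident photon momentum minus scattered photon momentum)

Photon momentum magnitudes (p = h/λ = E/c):
λ₀ = hc/E₀ = 2.9876 pm → p₀ = h/λ₀ = 2.2179e-22 kg·m/s
Δλ = λ_C(1 − cos 70°) = 1.5965 pm
λ' = 4.5840 pm → p' = h/λ' = 1.4455e-22 kg·m/s

The scattered photon makes angle θ = 70° with the incident direction, so by the law of cosines:
|p⃗_e|² = p₀² + p'² − 2p₀p'cos θ
|p⃗_e|² = (2.2179e-22)² + (1.4455e-22)² − 2·2.2179e-22·1.4455e-22·cos(70°)
|p⃗_e| = 2.1944e-22 kg·m/s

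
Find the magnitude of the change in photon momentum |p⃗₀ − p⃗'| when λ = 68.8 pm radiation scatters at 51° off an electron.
8.2397e-24 kg·m/s

Photon momentum magnitude is p = h/λ.

Initial momentum:
p₀ = h/λ = 6.6261e-34/6.8800e-11 = 9.6309e-24 kg·m/s

After scattering:
λ' = λ + Δλ = 68.8 + 0.8994 = 69.6994 pm
p' = h/λ' = 6.6261e-34/6.9699e-11 = 9.5066e-24 kg·m/s

Momentum is a vector; the scattered photon's direction makes angle θ = 51° with the incident direction. The magnitude of the vector change Δp⃗ = p⃗₀ − p⃗' is found from the law of cosines:
|Δp⃗|² = p₀² + p'² − 2p₀p'cos θ
|Δp⃗|² = (9.6309e-24)² + (9.5066e-24)² − 2·9.6309e-24·9.5066e-24·cos(51°)
|Δp⃗| = 8.2397e-24 kg·m/s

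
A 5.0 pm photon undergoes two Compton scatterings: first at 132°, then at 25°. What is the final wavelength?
9.2772 pm

Apply Compton shift twice:

First scattering at θ₁ = 132°:
Δλ₁ = λ_C(1 - cos(132°))
Δλ₁ = 2.4263 × 1.6691
Δλ₁ = 4.0498 pm

After first scattering:
λ₁ = 5.0 + 4.0498 = 9.0498 pm

Second scattering at θ₂ = 25°:
Δλ₂ = λ_C(1 - cos(25°))
Δλ₂ = 2.4263 × 0.0937
Δλ₂ = 0.2273 pm

Final wavelength:
λ₂ = 9.0498 + 0.2273 = 9.2772 pm

Total shift: Δλ_total = 4.0498 + 0.2273 = 4.2772 pm

(Intermediate values are shown rounded; full precision is carried through to the final answer.)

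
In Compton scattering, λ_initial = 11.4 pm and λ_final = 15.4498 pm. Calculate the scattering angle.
132.00°

First find the wavelength shift:
Δλ = λ' - λ = 15.4498 - 11.4 = 4.0498 pm

Using Δλ = λ_C(1 - cos θ), with λ_C = h/(m_e·c) ≈ 2.42631024 pm:
cos θ = 1 - Δλ/λ_C
cos θ = 1 - 4.0498/2.42631024
cos θ = -0.669119

θ = arccos(-0.669119)
θ = 132.00°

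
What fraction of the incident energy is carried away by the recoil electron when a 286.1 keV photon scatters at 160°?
0.5206 (or 52.06%)

Calculate initial and final photon energies:

Initial: E₀ = 286.1 keV → λ₀ = 4.3336 pm
Compton shift: Δλ = 4.7063 pm
Final wavelength: λ' = 9.0399 pm
Final energy: E' = 137.1523 keV

Fractional energy loss:
(E₀ - E')/E₀ = (286.1000 - 137.1523)/286.1000
= 148.9477/286.1000
= 0.5206
= 52.06%

(Intermediate values are shown rounded; full precision is carried through to the final answer.)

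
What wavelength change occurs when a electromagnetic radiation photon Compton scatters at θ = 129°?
3.9532 pm

Using the Compton scattering formula:
Δλ = λ_C(1 - cos θ)

where λ_C = h/(m_e·c) ≈ 2.4263 pm is the Compton wavelength of an electron.

For θ = 129°:
cos(129°) = -0.6293
1 - cos(129°) = 1.6293

Δλ = 2.4263 × 1.6293
Δλ = 3.9532 pm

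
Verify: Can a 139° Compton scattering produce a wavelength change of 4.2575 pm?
Yes, consistent

Calculate the expected shift for θ = 139°:

Δλ_expected = λ_C(1 - cos(139°))
Δλ_expected = 2.4263 × (1 - cos(139°))
Δλ_expected = 2.4263 × 1.7547
Δλ_expected = 4.2575 pm

Given shift: 4.2575 pm
Expected shift: 4.2575 pm
Difference: 0.0000 pm

The values match. This is consistent with Compton scattering at the stated angle.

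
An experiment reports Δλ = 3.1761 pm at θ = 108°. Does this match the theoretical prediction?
Yes, consistent

Calculate the expected shift for θ = 108°:

Δλ_expected = λ_C(1 - cos(108°))
Δλ_expected = 2.4263 × (1 - cos(108°))
Δλ_expected = 2.4263 × 1.3090
Δλ_expected = 3.1761 pm

Given shift: 3.1761 pm
Expected shift: 3.1761 pm
Difference: 0.0000 pm

The values match. This is consistent with Compton scattering at the stated angle.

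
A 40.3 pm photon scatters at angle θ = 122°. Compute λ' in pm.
44.0121 pm

Using the Compton scattering formula:
λ' = λ + Δλ = λ + λ_C(1 - cos θ)

Given:
- Initial wavelength λ = 40.3 pm
- Scattering angle θ = 122°
- Compton wavelength λ_C ≈ 2.4263 pm

Calculate the shift:
Δλ = 2.4263 × (1 - cos(122°))
Δλ = 2.4263 × 1.5299
Δλ = 3.7121 pm

Final wavelength:
λ' = 40.3 + 3.7121 = 44.0121 pm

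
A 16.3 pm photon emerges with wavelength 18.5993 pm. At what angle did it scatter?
87.00°

First find the wavelength shift:
Δλ = λ' - λ = 18.5993 - 16.3 = 2.2993 pm

Using Δλ = λ_C(1 - cos θ), with λ_C = h/(m_e·c) ≈ 2.42631024 pm:
cos θ = 1 - Δλ/λ_C
cos θ = 1 - 2.2993/2.42631024
cos θ = 0.052347

θ = arccos(0.052347)
θ = 87.00°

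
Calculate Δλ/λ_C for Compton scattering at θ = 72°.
0.6910 λ_C

The Compton shift formula is:
Δλ = λ_C(1 - cos θ)

Dividing both sides by λ_C:
Δλ/λ_C = 1 - cos θ

For θ = 72°:
Δλ/λ_C = 1 - cos(72°)
Δλ/λ_C = 1 - 0.3090
Δλ/λ_C = 0.6910

This means the shift is 0.6910 × λ_C = 1.6765 pm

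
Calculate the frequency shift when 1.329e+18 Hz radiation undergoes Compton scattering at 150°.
2.615e+16 Hz (decrease)

Convert frequency to wavelength (c = 299792458 m/s):
λ₀ = c/f₀ = 299792458/1.329e+18 = 2.2557747e-10 m = 225.5775 pm

Calculate Compton shift:
Δλ = λ_C(1 - cos(150°)) = 4.5276 pm

Final wavelength:
λ' = λ₀ + Δλ = 225.5775 + 4.5276 = 230.1050 pm

Final frequency:
f' = c/λ' = 299792458/2.3010503e-10 = 1.3028505e+18 Hz

Frequency shift (decrease):
Δf = f₀ - f' = 1.329e+18 - 1.3028505e+18 = 2.615e+16 Hz

(Intermediate values are shown rounded; full precision is carried through to the final answer.)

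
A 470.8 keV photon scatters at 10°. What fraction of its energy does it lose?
0.0138 (or 1.38%)

Calculate initial and final photon energies:

Initial: E₀ = 470.8 keV → λ₀ = 2.6335 pm
Compton shift: Δλ = 0.0369 pm
Final wavelength: λ' = 2.6703 pm
Final energy: E' = 464.3011 keV

Fractional energy loss:
(E₀ - E')/E₀ = (470.8000 - 464.3011)/470.8000
= 6.4989/470.8000
= 0.0138
= 1.38%

(Intermediate values are shown rounded; full precision is carried through to the final answer.)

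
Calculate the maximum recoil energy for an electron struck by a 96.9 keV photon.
26.6448 keV

Maximum energy transfer occurs at θ = 180° (backscattering).

Initial photon: E₀ = 96.9 keV → λ₀ = 12.7951 pm

Maximum Compton shift (at 180°):
Δλ_max = 2λ_C = 2 × 2.4263 = 4.8526 pm

Final wavelength:
λ' = 12.7951 + 4.8526 = 17.6477 pm

Minimum photon energy (maximum energy to electron):
E'_min = hc/λ' = 70.2552 keV

Maximum electron kinetic energy:
K_max = E₀ - E'_min = 96.9000 - 70.2552 = 26.6448 keV

(Intermediate values are shown rounded; full precision is carried through to the final answer.)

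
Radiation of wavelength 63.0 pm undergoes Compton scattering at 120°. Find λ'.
66.6395 pm

Using the Compton formula: λ' = λ + λ_C(1 − cos θ)

For θ = 120°, cos θ = -1/2 (exact) = -0.5000, so:
1 − cos 120° = 1 − (-1/2) = 1.5000

Δλ = λ_C × 1.5000 = 2.4263 × 1.5000 = 3.6395 pm

λ' = 63.0 + 3.6395 = 66.6395 pm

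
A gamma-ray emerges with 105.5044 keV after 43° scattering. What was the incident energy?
111.7000 keV

Convert final energy to wavelength (hc ≈ 1239.842 keV·pm):
λ' = hc/E' = 1239.842 / 105.5044 = 11.7516 pm

Calculate the Compton shift:
Δλ = λ_C(1 - cos(43°))
Δλ = 2.4263 × (1 - cos(43°))
Δλ = 0.6518 pm

Initial wavelength:
λ = λ' - Δλ = 11.7516 - 0.6518 = 11.0997 pm

Initial energy:
E = hc/λ = 1239.842 / 11.0997 = 111.7000 keV

(Intermediate values are shown rounded; full precision is carried through to the final answer.)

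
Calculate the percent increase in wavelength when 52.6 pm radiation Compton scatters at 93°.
4.8542%

Calculate the Compton shift:
Δλ = λ_C(1 - cos(93°))
Δλ = 2.4263 × (1 - cos(93°))
Δλ = 2.4263 × 1.0523
Δλ = 2.5533 pm

Percentage change:
(Δλ/λ₀) × 100 = (2.5533/52.6) × 100
= 4.8542%

(Intermediate values are shown rounded; full precision is carried through to the final answer.)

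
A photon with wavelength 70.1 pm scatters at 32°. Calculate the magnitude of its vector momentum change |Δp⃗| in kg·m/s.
5.1974e-24 kg·m/s

Photon momentum magnitude is p = h/λ.

Initial momentum:
p₀ = h/λ = 6.6261e-34/7.0100e-11 = 9.4523e-24 kg·m/s

After scattering:
λ' = λ + Δλ = 70.1 + 0.3687 = 70.4687 pm
p' = h/λ' = 6.6261e-34/7.0469e-11 = 9.4029e-24 kg·m/s

Momentum is a vector; the scattered photon's direction makes angle θ = 32° with the incident direction. The magnitude of the vector change Δp⃗ = p⃗₀ − p⃗' is found from the law of cosines:
|Δp⃗|² = p₀² + p'² − 2p₀p'cos θ
|Δp⃗|² = (9.4523e-24)² + (9.4029e-24)² − 2·9.4523e-24·9.4029e-24·cos(32°)
|Δp⃗| = 5.1974e-24 kg·m/s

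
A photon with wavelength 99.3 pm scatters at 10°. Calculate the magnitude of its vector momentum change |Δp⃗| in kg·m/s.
1.1629e-24 kg·m/s

Photon momentum magnitude is p = h/λ.

Initial momentum:
p₀ = h/λ = 6.6261e-34/9.9300e-11 = 6.6728e-24 kg·m/s

After scattering:
λ' = λ + Δλ = 99.3 + 0.0369 = 99.3369 pm
p' = h/λ' = 6.6261e-34/9.9337e-11 = 6.6703e-24 kg·m/s

Momentum is a vector; the scattered photon's direction makes angle θ = 10° with the incident direction. The magnitude of the vector change Δp⃗ = p⃗₀ − p⃗' is found from the law of cosines:
|Δp⃗|² = p₀² + p'² − 2p₀p'cos θ
|Δp⃗|² = (6.6728e-24)² + (6.6703e-24)² − 2·6.6728e-24·6.6703e-24·cos(10°)
|Δp⃗| = 1.1629e-24 kg·m/s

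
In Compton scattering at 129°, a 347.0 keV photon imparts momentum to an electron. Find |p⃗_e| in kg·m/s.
2.5038e-22 kg·m/s

The electron is initially at rest, so by conservation of momentum:
p⃗_e = p⃗₀ − p⃗'  (incident photon momentum minus scattered photon momentum)

Photon momentum magnitudes (p = h/λ = E/c):
λ₀ = hc/E₀ = 3.5730 pm → p₀ = h/λ₀ = 1.8545e-22 kg·m/s
Δλ = λ_C(1 − cos 129°) = 3.9532 pm
λ' = 7.5263 pm → p' = h/λ' = 8.8039e-23 kg·m/s

The scattered photon makes angle θ = 129° with the incident direction, so by the law of cosines:
|p⃗_e|² = p₀² + p'² − 2p₀p'cos θ
|p⃗_e|² = (1.8545e-22)² + (8.8039e-23)² − 2·1.8545e-22·8.8039e-23·cos(129°)
|p⃗_e| = 2.5038e-22 kg·m/s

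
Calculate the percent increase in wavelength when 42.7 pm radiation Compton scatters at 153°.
10.7451%

Calculate the Compton shift:
Δλ = λ_C(1 - cos(153°))
Δλ = 2.4263 × (1 - cos(153°))
Δλ = 2.4263 × 1.8910
Δλ = 4.5882 pm

Percentage change:
(Δλ/λ₀) × 100 = (4.5882/42.7) × 100
= 10.7451%

(Intermediate values are shown rounded; full precision is carried through to the final answer.)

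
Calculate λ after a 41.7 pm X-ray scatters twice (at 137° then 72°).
47.5773 pm

Apply Compton shift twice:

First scattering at θ₁ = 137°:
Δλ₁ = λ_C(1 - cos(137°))
Δλ₁ = 2.4263 × 1.7314
Δλ₁ = 4.2008 pm

After first scattering:
λ₁ = 41.7 + 4.2008 = 45.9008 pm

Second scattering at θ₂ = 72°:
Δλ₂ = λ_C(1 - cos(72°))
Δλ₂ = 2.4263 × 0.6910
Δλ₂ = 1.6765 pm

Final wavelength:
λ₂ = 45.9008 + 1.6765 = 47.5773 pm

Total shift: Δλ_total = 4.2008 + 1.6765 = 5.8773 pm

(Intermediate values are shown rounded; full precision is carried through to the final answer.)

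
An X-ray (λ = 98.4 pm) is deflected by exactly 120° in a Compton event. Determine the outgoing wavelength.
102.0395 pm

Using the Compton formula: λ' = λ + λ_C(1 − cos θ)

For θ = 120°, cos θ = -1/2 (exact) = -0.5000, so:
1 − cos 120° = 1 − (-1/2) = 1.5000

Δλ = λ_C × 1.5000 = 2.4263 × 1.5000 = 3.6395 pm

λ' = 98.4 + 3.6395 = 102.0395 pm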